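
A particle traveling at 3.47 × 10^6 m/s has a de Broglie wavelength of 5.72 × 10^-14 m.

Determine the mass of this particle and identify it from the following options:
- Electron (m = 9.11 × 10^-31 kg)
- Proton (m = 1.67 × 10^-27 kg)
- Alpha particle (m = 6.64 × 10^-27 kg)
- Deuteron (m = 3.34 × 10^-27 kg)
The particle is a deuteron.

From λ = h/(mv), solve for mass:

m = h/(λv)
m = (6.626 × 10^-34 J·s) / (5.72 × 10^-14 m × 3.47 × 10^6 m/s)
m = 3.34 × 10^-27 kg

Comparing with the listed masses, this is closest to a deuteron.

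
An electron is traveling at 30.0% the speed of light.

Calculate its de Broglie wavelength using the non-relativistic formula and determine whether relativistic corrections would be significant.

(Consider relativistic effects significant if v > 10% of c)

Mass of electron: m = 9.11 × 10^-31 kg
Yes, relativistic corrections are needed.

Using the non-relativistic de Broglie formula λ = h/(mv):

v = 30.0% × c = 8.994 × 10^7 m/s

λ = h/(mv)
λ = (6.626 × 10^-34 J·s) / (9.11 × 10^-31 kg × 8.994 × 10^7 m/s)
λ = 8.09 × 10^-12 m

Since v = 30.0% of c > 10% of c, relativistic corrections ARE significant and the actual wavelength would differ from this non-relativistic estimate.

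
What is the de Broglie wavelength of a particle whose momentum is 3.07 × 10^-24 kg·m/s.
2.16 × 10^-10 m

Using the de Broglie relation λ = h/p:

λ = h/p
λ = (6.626 × 10^-34 J·s) / (3.07 × 10^-24 kg·m/s)
λ = 2.16 × 10^-10 m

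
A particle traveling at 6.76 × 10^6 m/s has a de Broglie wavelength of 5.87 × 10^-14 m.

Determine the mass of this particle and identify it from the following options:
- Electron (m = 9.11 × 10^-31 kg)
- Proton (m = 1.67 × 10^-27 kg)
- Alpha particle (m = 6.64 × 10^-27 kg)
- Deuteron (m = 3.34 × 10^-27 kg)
The particle is a proton.

From λ = h/(mv), solve for mass:

m = h/(λv)
m = (6.626 × 10^-34 J·s) / (5.87 × 10^-14 m × 6.76 × 10^6 m/s)
m = 1.67 × 10^-27 kg

Comparing with the listed masses, this is closest to a proton.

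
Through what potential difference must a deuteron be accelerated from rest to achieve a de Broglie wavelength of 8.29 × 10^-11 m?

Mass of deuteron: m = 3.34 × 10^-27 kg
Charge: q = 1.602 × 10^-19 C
5.97 × 10^-2 V

From λ = h/√(2mqV), we solve for V:

λ² = h²/(2mqV)
V = h²/(2mqλ²)
V = (6.626 × 10^-34 J·s)² / (2 × 3.34 × 10^-27 kg × 1.602 × 10^-19 C × (8.29 × 10^-11 m)²)
V = 5.97 × 10^-2 V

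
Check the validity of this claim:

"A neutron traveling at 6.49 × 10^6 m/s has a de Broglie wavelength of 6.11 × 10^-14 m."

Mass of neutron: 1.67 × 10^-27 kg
True

The claim is correct.

Using λ = h/(mv):
λ = (6.626 × 10^-34 J·s) / (1.67 × 10^-27 kg × 6.49 × 10^6 m/s)
λ = 6.11 × 10^-14 m

This matches the claimed value.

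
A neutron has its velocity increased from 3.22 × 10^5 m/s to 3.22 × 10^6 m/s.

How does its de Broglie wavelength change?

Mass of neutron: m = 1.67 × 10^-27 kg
The wavelength decreases by a factor of 10.

Using λ = h/(mv):

Initial wavelength: λ₁ = h/(mv₁) = 1.23 × 10^-12 m
Final wavelength: λ₂ = h/(mv₂) = 1.23 × 10^-13 m

Since λ ∝ 1/v, when velocity increases by a factor of 10, the wavelength decreases by a factor of 10.

λ₂/λ₁ = v₁/v₂ = 1/10

The wavelength decreases by a factor of 10.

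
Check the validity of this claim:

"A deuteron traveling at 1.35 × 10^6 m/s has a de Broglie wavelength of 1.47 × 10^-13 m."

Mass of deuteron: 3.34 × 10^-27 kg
True

The claim is correct.

Using λ = h/(mv):
λ = (6.626 × 10^-34 J·s) / (3.34 × 10^-27 kg × 1.35 × 10^6 m/s)
λ = 1.47 × 10^-13 m

This matches the claimed value.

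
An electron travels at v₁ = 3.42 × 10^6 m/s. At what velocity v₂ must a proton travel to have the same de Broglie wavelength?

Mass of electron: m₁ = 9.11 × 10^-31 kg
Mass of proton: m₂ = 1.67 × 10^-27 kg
v₂ = 1.87 × 10^3 m/s

For equal de Broglie wavelengths: λ₁ = λ₂

h/(m₁v₁) = h/(m₂v₂)
m₁v₁ = m₂v₂
v₂ = v₁ · (m₁/m₂)

v₂ = 3.42 × 10^6 m/s × (9.11 × 10^-31 kg / 1.67 × 10^-27 kg)
v₂ = 1.87 × 10^3 m/s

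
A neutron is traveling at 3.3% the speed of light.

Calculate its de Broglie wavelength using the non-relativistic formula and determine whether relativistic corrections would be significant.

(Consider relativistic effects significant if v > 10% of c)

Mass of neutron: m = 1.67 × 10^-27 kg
No, relativistic corrections are not needed.

Using the non-relativistic de Broglie formula λ = h/(mv):

v = 3.3% × c = 9.893 × 10^6 m/s

λ = h/(mv)
λ = (6.626 × 10^-34 J·s) / (1.67 × 10^-27 kg × 9.893 × 10^6 m/s)
λ = 4.01 × 10^-14 m

Since v = 3.3% of c < 10% of c, relativistic corrections are NOT significant and this non-relativistic result is a good approximation.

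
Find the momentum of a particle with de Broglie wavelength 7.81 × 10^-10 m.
8.48 × 10^-25 kg·m/s

From the de Broglie relation λ = h/p, we solve for p:

p = h/λ
p = (6.626 × 10^-34 J·s) / (7.81 × 10^-10 m)
p = 8.48 × 10^-25 kg·m/s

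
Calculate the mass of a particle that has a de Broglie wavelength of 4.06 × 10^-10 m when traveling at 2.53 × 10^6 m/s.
6.45 × 10^-31 kg

From the de Broglie relation λ = h/(mv), we solve for m:

m = h/(λv)
m = (6.626 × 10^-34 J·s) / (4.06 × 10^-10 m × 2.53 × 10^6 m/s)
m = 6.45 × 10^-31 kg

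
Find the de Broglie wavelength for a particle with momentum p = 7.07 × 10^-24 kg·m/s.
9.37 × 10^-11 m

Using the de Broglie relation λ = h/p:

λ = h/p
λ = (6.626 × 10^-34 J·s) / (7.07 × 10^-24 kg·m/s)
λ = 9.37 × 10^-11 m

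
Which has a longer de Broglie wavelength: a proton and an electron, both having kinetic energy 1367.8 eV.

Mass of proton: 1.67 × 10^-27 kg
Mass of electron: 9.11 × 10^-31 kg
The electron has the longer wavelength.

Using λ = h/√(2mKE):

For proton: λ₁ = h/√(2m₁KE) = 7.74 × 10^-13 m
For electron: λ₂ = h/√(2m₂KE) = 3.32 × 10^-11 m

Since λ ∝ 1/√m at constant kinetic energy, the lighter particle has the longer wavelength.

The electron has the longer de Broglie wavelength.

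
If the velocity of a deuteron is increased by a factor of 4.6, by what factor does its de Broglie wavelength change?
The wavelength decreases by a factor of 4.6.

From λ = h/(mv), the wavelength is inversely proportional to velocity:

λ ∝ 1/v

If v → 4.6v, then λ → λ/4.6

When velocity is increased by a factor of 4.6, the wavelength decreases by a factor of 4.6.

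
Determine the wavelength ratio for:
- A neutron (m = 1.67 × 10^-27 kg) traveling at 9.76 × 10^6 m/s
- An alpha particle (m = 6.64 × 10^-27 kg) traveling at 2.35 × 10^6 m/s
λ₁/λ₂ = 0.957

Using λ = h/(mv):

λ₁ = h/(m₁v₁) = 4.07 × 10^-14 m
λ₂ = h/(m₂v₂) = 4.25 × 10^-14 m

Ratio λ₁/λ₂ = (m₂v₂)/(m₁v₁)
         = (6.64 × 10^-27 kg × 2.35 × 10^6 m/s) / (1.67 × 10^-27 kg × 9.76 × 10^6 m/s)
         = 0.957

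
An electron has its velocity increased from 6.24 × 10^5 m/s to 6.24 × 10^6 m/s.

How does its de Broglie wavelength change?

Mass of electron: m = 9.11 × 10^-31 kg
The wavelength decreases by a factor of 10.

Using λ = h/(mv):

Initial wavelength: λ₁ = h/(mv₁) = 1.17 × 10^-9 m
Final wavelength: λ₂ = h/(mv₂) = 1.17 × 10^-10 m

Since λ ∝ 1/v, when velocity increases by a factor of 10, the wavelength decreases by a factor of 10.

λ₂/λ₁ = v₁/v₂ = 1/10

The wavelength decreases by a factor of 10.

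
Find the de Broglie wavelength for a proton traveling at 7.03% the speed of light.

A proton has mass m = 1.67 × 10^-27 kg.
1.88 × 10^-14 m

Using the de Broglie relation λ = h/(mv):

v = 7.03% × c = 2.108 × 10^7 m/s

λ = h/(mv)
λ = (6.626 × 10^-34 J·s) / (1.67 × 10^-27 kg × 2.108 × 10^7 m/s)
λ = 1.88 × 10^-14 m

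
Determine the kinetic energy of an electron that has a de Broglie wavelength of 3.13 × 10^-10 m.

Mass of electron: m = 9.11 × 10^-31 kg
2.46 × 10^-18 J (or 15.4 eV)

From λ = h/√(2mKE), we solve for KE:

λ² = h²/(2mKE)
KE = h²/(2mλ²)
KE = (6.626 × 10^-34 J·s)² / (2 × 9.11 × 10^-31 kg × (3.13 × 10^-10 m)²)
KE = 2.46 × 10^-18 J
KE = 15.4 eV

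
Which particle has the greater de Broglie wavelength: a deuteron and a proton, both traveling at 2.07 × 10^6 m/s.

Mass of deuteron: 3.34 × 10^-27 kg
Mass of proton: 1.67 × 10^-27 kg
The proton has the longer wavelength.

Using λ = h/(mv), since both particles have the same velocity, the wavelength depends only on mass.

For deuteron: λ₁ = h/(m₁v) = 9.58 × 10^-14 m
For proton: λ₂ = h/(m₂v) = 1.92 × 10^-13 m

Since λ ∝ 1/m at constant velocity, the lighter particle has the longer wavelength.

The proton has the longer de Broglie wavelength.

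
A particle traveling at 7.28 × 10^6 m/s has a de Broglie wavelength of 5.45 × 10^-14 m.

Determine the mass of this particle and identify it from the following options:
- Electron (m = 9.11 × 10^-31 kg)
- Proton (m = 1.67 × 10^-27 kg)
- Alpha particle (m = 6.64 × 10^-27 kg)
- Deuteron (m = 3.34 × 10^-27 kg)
The particle is a proton.

From λ = h/(mv), solve for mass:

m = h/(λv)
m = (6.626 × 10^-34 J·s) / (5.45 × 10^-14 m × 7.28 × 10^6 m/s)
m = 1.67 × 10^-27 kg

Comparing with the listed masses, this is closest to a proton.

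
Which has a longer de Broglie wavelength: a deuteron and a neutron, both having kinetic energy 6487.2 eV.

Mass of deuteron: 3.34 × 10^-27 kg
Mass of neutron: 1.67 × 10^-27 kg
The neutron has the longer wavelength.

Using λ = h/√(2mKE):

For deuteron: λ₁ = h/√(2m₁KE) = 2.51 × 10^-13 m
For neutron: λ₂ = h/√(2m₂KE) = 3.56 × 10^-13 m

Since λ ∝ 1/√m at constant kinetic energy, the lighter particle has the longer wavelength.

The neutron has the longer de Broglie wavelength.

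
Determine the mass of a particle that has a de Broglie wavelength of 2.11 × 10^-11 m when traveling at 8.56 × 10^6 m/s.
3.67 × 10^-30 kg

From the de Broglie relation λ = h/(mv), we solve for m:

m = h/(λv)
m = (6.626 × 10^-34 J·s) / (2.11 × 10^-11 m × 8.56 × 10^6 m/s)
m = 3.67 × 10^-30 kg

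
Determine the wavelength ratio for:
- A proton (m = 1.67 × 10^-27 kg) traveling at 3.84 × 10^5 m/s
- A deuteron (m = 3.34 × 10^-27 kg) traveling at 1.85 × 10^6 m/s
λ₁/λ₂ = 9.64

Using λ = h/(mv):

λ₁ = h/(m₁v₁) = 1.03 × 10^-12 m
λ₂ = h/(m₂v₂) = 1.07 × 10^-13 m

Ratio λ₁/λ₂ = (m₂v₂)/(m₁v₁)
         = (3.34 × 10^-27 kg × 1.85 × 10^6 m/s) / (1.67 × 10^-27 kg × 3.84 × 10^5 m/s)
         = 9.64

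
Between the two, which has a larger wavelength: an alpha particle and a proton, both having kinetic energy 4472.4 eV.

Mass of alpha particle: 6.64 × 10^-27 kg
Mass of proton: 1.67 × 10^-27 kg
The proton has the longer wavelength.

Using λ = h/√(2mKE):

For alpha particle: λ₁ = h/√(2m₁KE) = 2.15 × 10^-13 m
For proton: λ₂ = h/√(2m₂KE) = 4.28 × 10^-13 m

Since λ ∝ 1/√m at constant kinetic energy, the lighter particle has the longer wavelength.

The proton has the longer de Broglie wavelength.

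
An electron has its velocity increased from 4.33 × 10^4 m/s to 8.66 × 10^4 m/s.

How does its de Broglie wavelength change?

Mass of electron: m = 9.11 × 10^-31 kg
The wavelength decreases by a factor of 2.

Using λ = h/(mv):

Initial wavelength: λ₁ = h/(mv₁) = 1.68 × 10^-8 m
Final wavelength: λ₂ = h/(mv₂) = 8.40 × 10^-9 m

Since λ ∝ 1/v, when velocity increases by a factor of 2, the wavelength decreases by a factor of 2.

λ₂/λ₁ = v₁/v₂ = 1/2

The wavelength decreases by a factor of 2.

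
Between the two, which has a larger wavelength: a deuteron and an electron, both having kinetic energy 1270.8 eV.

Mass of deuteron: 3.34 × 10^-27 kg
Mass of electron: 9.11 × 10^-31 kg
The electron has the longer wavelength.

Using λ = h/√(2mKE):

For deuteron: λ₁ = h/√(2m₁KE) = 5.68 × 10^-13 m
For electron: λ₂ = h/√(2m₂KE) = 3.44 × 10^-11 m

Since λ ∝ 1/√m at constant kinetic energy, the lighter particle has the longer wavelength.

The electron has the longer de Broglie wavelength.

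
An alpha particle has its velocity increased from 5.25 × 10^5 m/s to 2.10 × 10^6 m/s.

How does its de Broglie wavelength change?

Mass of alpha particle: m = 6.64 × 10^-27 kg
The wavelength decreases by a factor of 4.

Using λ = h/(mv):

Initial wavelength: λ₁ = h/(mv₁) = 1.90 × 10^-13 m
Final wavelength: λ₂ = h/(mv₂) = 4.75 × 10^-14 m

Since λ ∝ 1/v, when velocity increases by a factor of 4, the wavelength decreases by a factor of 4.

λ₂/λ₁ = v₁/v₂ = 1/4

The wavelength decreases by a factor of 4.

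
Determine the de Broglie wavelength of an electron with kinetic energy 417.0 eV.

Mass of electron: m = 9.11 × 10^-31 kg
6.01 × 10^-11 m

Using λ = h/√(2mKE):

First convert KE to Joules: KE = 417.0 eV = 6.681 × 10^-17 J

λ = h/√(2mKE)
λ = (6.626 × 10^-34 J·s) / √(2 × 9.11 × 10^-31 kg × 6.681 × 10^-17 J)
λ = 6.01 × 10^-11 m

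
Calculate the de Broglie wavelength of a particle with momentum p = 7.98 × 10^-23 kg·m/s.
8.30 × 10^-12 m

Using the de Broglie relation λ = h/p:

λ = h/p
λ = (6.626 × 10^-34 J·s) / (7.98 × 10^-23 kg·m/s)
λ = 8.30 × 10^-12 m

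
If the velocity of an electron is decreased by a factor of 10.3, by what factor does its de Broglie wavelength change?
The wavelength increases by a factor of 10.3.

From λ = h/(mv), the wavelength is inversely proportional to velocity:

λ ∝ 1/v

If v → v/10.3, then λ → 10.3λ

When velocity is decreased by a factor of 10.3, the wavelength increases by a factor of 10.3.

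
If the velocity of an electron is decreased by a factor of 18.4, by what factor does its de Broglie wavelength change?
The wavelength increases by a factor of 18.4.

From λ = h/(mv), the wavelength is inversely proportional to velocity:

λ ∝ 1/v

If v → v/18.4, then λ → 18.4λ

When velocity is decreased by a factor of 18.4, the wavelength increases by a factor of 18.4.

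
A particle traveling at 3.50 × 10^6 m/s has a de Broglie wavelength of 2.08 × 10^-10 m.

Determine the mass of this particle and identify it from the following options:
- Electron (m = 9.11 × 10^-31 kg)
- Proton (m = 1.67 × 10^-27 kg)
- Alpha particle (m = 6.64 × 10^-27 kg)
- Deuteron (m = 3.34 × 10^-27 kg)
The particle is an electron.

From λ = h/(mv), solve for mass:

m = h/(λv)
m = (6.626 × 10^-34 J·s) / (2.08 × 10^-10 m × 3.50 × 10^6 m/s)
m = 9.10 × 10^-31 kg

Comparing with the listed masses, this is closest to an electron.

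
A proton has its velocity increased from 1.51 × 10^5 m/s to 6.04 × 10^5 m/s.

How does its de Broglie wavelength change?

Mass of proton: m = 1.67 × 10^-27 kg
The wavelength decreases by a factor of 4.

Using λ = h/(mv):

Initial wavelength: λ₁ = h/(mv₁) = 2.63 × 10^-12 m
Final wavelength: λ₂ = h/(mv₂) = 6.57 × 10^-13 m

Since λ ∝ 1/v, when velocity increases by a factor of 4, the wavelength decreases by a factor of 4.

λ₂/λ₁ = v₁/v₂ = 1/4

The wavelength decreases by a factor of 4.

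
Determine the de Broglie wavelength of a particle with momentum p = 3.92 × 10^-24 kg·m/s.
1.69 × 10^-10 m

Using the de Broglie relation λ = h/p:

λ = h/p
λ = (6.626 × 10^-34 J·s) / (3.92 × 10^-24 kg·m/s)
λ = 1.69 × 10^-10 m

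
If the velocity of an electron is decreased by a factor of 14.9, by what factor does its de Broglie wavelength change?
The wavelength increases by a factor of 14.9.

From λ = h/(mv), the wavelength is inversely proportional to velocity:

λ ∝ 1/v

If v → v/14.9, then λ → 14.9λ

When velocity is decreased by a factor of 14.9, the wavelength increases by a factor of 14.9.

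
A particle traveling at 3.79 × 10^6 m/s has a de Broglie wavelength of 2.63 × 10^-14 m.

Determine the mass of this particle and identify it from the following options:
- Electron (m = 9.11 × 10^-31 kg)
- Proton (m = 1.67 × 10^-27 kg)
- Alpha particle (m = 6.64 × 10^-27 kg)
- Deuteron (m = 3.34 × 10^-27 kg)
The particle is an alpha particle.

From λ = h/(mv), solve for mass:

m = h/(λv)
m = (6.626 × 10^-34 J·s) / (2.63 × 10^-14 m × 3.79 × 10^6 m/s)
m = 6.65 × 10^-27 kg

Comparing with the listed masses, this is closest to an alpha particle.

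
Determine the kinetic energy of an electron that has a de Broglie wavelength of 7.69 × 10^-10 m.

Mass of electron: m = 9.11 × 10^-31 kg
4.07 × 10^-19 J (or 2.54 eV)

From λ = h/√(2mKE), we solve for KE:

λ² = h²/(2mKE)
KE = h²/(2mλ²)
KE = (6.626 × 10^-34 J·s)² / (2 × 9.11 × 10^-31 kg × (7.69 × 10^-10 m)²)
KE = 4.07 × 10^-19 J
KE = 2.54 eV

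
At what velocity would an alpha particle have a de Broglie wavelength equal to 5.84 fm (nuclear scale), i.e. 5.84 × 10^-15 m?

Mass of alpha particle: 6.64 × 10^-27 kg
1.71 × 10^7 m/s

From λ = h/(mv), solve for v:

v = h/(mλ)
v = (6.626 × 10^-34 J·s) / (6.64 × 10^-27 kg × 5.84 × 10^-15 m)
v = 1.71 × 10^7 m/s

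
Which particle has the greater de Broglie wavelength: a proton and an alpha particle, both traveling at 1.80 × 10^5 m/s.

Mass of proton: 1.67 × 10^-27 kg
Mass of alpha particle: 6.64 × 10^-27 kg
The proton has the longer wavelength.

Using λ = h/(mv), since both particles have the same velocity, the wavelength depends only on mass.

For proton: λ₁ = h/(m₁v) = 2.20 × 10^-12 m
For alpha particle: λ₂ = h/(m₂v) = 5.54 × 10^-13 m

Since λ ∝ 1/m at constant velocity, the lighter particle has the longer wavelength.

The proton has the longer de Broglie wavelength.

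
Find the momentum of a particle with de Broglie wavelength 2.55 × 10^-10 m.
2.60 × 10^-24 kg·m/s

From the de Broglie relation λ = h/p, we solve for p:

p = h/λ
p = (6.626 × 10^-34 J·s) / (2.55 × 10^-10 m)
p = 2.60 × 10^-24 kg·m/s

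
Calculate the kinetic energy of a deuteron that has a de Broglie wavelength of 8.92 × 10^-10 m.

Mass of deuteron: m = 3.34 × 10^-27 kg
8.26 × 10^-23 J (or 5.16 × 10^-4 eV)

From λ = h/√(2mKE), we solve for KE:

λ² = h²/(2mKE)
KE = h²/(2mλ²)
KE = (6.626 × 10^-34 J·s)² / (2 × 3.34 × 10^-27 kg × (8.92 × 10^-10 m)²)
KE = 8.26 × 10^-23 J
KE = 5.16 × 10^-4 eV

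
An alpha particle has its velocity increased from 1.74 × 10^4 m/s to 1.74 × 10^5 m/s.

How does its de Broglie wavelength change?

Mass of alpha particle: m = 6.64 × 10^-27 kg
The wavelength decreases by a factor of 10.

Using λ = h/(mv):

Initial wavelength: λ₁ = h/(mv₁) = 5.74 × 10^-12 m
Final wavelength: λ₂ = h/(mv₂) = 5.74 × 10^-13 m

Since λ ∝ 1/v, when velocity increases by a factor of 10, the wavelength decreases by a factor of 10.

λ₂/λ₁ = v₁/v₂ = 1/10

The wavelength decreases by a factor of 10.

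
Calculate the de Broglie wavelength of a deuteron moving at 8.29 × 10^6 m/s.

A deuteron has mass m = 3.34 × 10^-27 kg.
2.39 × 10^-14 m

Using the de Broglie relation λ = h/(mv):

λ = h/(mv)
λ = (6.626 × 10^-34 J·s) / (3.34 × 10^-27 kg × 8.29 × 10^6 m/s)
λ = 2.39 × 10^-14 m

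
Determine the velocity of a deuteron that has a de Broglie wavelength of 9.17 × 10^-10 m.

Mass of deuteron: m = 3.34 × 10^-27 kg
2.16 × 10^2 m/s

From the de Broglie relation λ = h/(mv), we solve for v:

v = h/(mλ)
v = (6.626 × 10^-34 J·s) / (3.34 × 10^-27 kg × 9.17 × 10^-10 m)
v = 2.16 × 10^2 m/s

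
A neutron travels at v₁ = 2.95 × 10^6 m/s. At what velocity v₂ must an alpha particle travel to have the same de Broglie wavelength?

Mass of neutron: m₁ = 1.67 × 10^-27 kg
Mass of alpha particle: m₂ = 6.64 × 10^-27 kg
v₂ = 7.42 × 10^5 m/s

For equal de Broglie wavelengths: λ₁ = λ₂

h/(m₁v₁) = h/(m₂v₂)
m₁v₁ = m₂v₂
v₂ = v₁ · (m₁/m₂)

v₂ = 2.95 × 10^6 m/s × (1.67 × 10^-27 kg / 6.64 × 10^-27 kg)
v₂ = 7.42 × 10^5 m/s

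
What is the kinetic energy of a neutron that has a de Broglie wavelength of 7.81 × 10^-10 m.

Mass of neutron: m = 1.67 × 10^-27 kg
2.16 × 10^-22 J (or 1.35 × 10^-3 eV)

From λ = h/√(2mKE), we solve for KE:

λ² = h²/(2mKE)
KE = h²/(2mλ²)
KE = (6.626 × 10^-34 J·s)² / (2 × 1.67 × 10^-27 kg × (7.81 × 10^-10 m)²)
KE = 2.16 × 10^-22 J
KE = 1.35 × 10^-3 eV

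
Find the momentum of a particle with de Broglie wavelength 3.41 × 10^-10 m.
1.94 × 10^-24 kg·m/s

From the de Broglie relation λ = h/p, we solve for p:

p = h/λ
p = (6.626 × 10^-34 J·s) / (3.41 × 10^-10 m)
p = 1.94 × 10^-24 kg·m/s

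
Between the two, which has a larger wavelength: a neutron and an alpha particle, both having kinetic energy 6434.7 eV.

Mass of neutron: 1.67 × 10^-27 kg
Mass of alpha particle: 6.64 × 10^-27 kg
The neutron has the longer wavelength.

Using λ = h/√(2mKE):

For neutron: λ₁ = h/√(2m₁KE) = 3.57 × 10^-13 m
For alpha particle: λ₂ = h/√(2m₂KE) = 1.79 × 10^-13 m

Since λ ∝ 1/√m at constant kinetic energy, the lighter particle has the longer wavelength.

The neutron has the longer de Broglie wavelength.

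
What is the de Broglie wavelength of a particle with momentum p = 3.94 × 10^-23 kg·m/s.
1.68 × 10^-11 m

Using the de Broglie relation λ = h/p:

λ = h/p
λ = (6.626 × 10^-34 J·s) / (3.94 × 10^-23 kg·m/s)
λ = 1.68 × 10^-11 m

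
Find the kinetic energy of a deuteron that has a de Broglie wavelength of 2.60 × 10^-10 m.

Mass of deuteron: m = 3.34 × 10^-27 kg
9.72 × 10^-22 J (or 6.07 × 10^-3 eV)

From λ = h/√(2mKE), we solve for KE:

λ² = h²/(2mKE)
KE = h²/(2mλ²)
KE = (6.626 × 10^-34 J·s)² / (2 × 3.34 × 10^-27 kg × (2.60 × 10^-10 m)²)
KE = 9.72 × 10^-22 J
KE = 6.07 × 10^-3 eV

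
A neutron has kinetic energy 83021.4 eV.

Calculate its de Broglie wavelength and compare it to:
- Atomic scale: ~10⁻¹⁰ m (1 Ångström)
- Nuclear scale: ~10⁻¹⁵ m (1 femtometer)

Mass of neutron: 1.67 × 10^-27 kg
λ = 9.94 × 10^-14 m, which is between nuclear and atomic scales.

Using λ = h/√(2mKE):

KE = 83021.4 eV = 1.330 × 10^-14 J

λ = h/√(2mKE)
λ = (6.626 × 10^-34 J·s) / √(2 × 1.67 × 10^-27 kg × 1.330 × 10^-14 J)
λ = 9.94 × 10^-14 m

Comparison:
- Atomic scale (10⁻¹⁰ m): λ is 0.00099× this size
- Nuclear scale (10⁻¹⁵ m): λ is 99× this size

The wavelength is between nuclear and atomic scales.

This wavelength is appropriate for probing atomic structure but too large for nuclear physics experiments.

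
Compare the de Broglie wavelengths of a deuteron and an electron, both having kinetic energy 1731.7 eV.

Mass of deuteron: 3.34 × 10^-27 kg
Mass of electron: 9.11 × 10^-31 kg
The electron has the longer wavelength.

Using λ = h/√(2mKE):

For deuteron: λ₁ = h/√(2m₁KE) = 4.87 × 10^-13 m
For electron: λ₂ = h/√(2m₂KE) = 2.95 × 10^-11 m

Since λ ∝ 1/√m at constant kinetic energy, the lighter particle has the longer wavelength.

The electron has the longer de Broglie wavelength.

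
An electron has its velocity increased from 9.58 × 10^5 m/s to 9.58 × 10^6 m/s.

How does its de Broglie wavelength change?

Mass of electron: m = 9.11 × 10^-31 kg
The wavelength decreases by a factor of 10.

Using λ = h/(mv):

Initial wavelength: λ₁ = h/(mv₁) = 7.59 × 10^-10 m
Final wavelength: λ₂ = h/(mv₂) = 7.59 × 10^-11 m

Since λ ∝ 1/v, when velocity increases by a factor of 10, the wavelength decreases by a factor of 10.

λ₂/λ₁ = v₁/v₂ = 1/10

The wavelength decreases by a factor of 10.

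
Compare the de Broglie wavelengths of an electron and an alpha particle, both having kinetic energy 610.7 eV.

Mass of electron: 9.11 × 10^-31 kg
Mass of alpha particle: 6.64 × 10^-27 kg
The electron has the longer wavelength.

Using λ = h/√(2mKE):

For electron: λ₁ = h/√(2m₁KE) = 4.96 × 10^-11 m
For alpha particle: λ₂ = h/√(2m₂KE) = 5.81 × 10^-13 m

Since λ ∝ 1/√m at constant kinetic energy, the lighter particle has the longer wavelength.

The electron has the longer de Broglie wavelength.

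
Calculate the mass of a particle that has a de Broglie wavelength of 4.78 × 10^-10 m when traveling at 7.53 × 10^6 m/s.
1.84 × 10^-31 kg

From the de Broglie relation λ = h/(mv), we solve for m:

m = h/(λv)
m = (6.626 × 10^-34 J·s) / (4.78 × 10^-10 m × 7.53 × 10^6 m/s)
m = 1.84 × 10^-31 kg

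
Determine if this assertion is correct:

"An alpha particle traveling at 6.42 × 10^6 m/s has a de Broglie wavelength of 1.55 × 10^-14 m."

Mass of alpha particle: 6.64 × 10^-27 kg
True

The claim is correct.

Using λ = h/(mv):
λ = (6.626 × 10^-34 J·s) / (6.64 × 10^-27 kg × 6.42 × 10^6 m/s)
λ = 1.55 × 10^-14 m

This matches the claimed value.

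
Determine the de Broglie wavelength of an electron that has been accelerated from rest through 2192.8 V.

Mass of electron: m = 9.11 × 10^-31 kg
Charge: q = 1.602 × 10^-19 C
2.62 × 10^-11 m

When a particle is accelerated through voltage V, it gains kinetic energy KE = qV.

The de Broglie wavelength is then λ = h/√(2mqV):

λ = h/√(2mqV)
λ = (6.626 × 10^-34 J·s) / √(2 × 9.11 × 10^-31 kg × 1.602 × 10^-19 C × 2192.8 V)
λ = 2.62 × 10^-11 m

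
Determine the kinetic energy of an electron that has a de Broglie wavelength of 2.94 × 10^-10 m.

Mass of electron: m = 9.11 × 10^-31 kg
2.79 × 10^-18 J (or 17.4 eV)

From λ = h/√(2mKE), we solve for KE:

λ² = h²/(2mKE)
KE = h²/(2mλ²)
KE = (6.626 × 10^-34 J·s)² / (2 × 9.11 × 10^-31 kg × (2.94 × 10^-10 m)²)
KE = 2.79 × 10^-18 J
KE = 17.4 eV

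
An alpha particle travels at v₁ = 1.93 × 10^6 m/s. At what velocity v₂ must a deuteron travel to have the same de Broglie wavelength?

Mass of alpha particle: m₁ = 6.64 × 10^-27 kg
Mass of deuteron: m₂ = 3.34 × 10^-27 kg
v₂ = 3.84 × 10^6 m/s

For equal de Broglie wavelengths: λ₁ = λ₂

h/(m₁v₁) = h/(m₂v₂)
m₁v₁ = m₂v₂
v₂ = v₁ · (m₁/m₂)

v₂ = 1.93 × 10^6 m/s × (6.64 × 10^-27 kg / 3.34 × 10^-27 kg)
v₂ = 3.84 × 10^6 m/s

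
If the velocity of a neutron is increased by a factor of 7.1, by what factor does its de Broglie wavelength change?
The wavelength decreases by a factor of 7.1.

From λ = h/(mv), the wavelength is inversely proportional to velocity:

λ ∝ 1/v

If v → 7.1v, then λ → λ/7.1

When velocity is increased by a factor of 7.1, the wavelength decreases by a factor of 7.1.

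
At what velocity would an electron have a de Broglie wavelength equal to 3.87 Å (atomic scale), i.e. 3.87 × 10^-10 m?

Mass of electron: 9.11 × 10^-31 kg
1.88 × 10^6 m/s

From λ = h/(mv), solve for v:

v = h/(mλ)
v = (6.626 × 10^-34 J·s) / (9.11 × 10^-31 kg × 3.87 × 10^-10 m)
v = 1.88 × 10^6 m/s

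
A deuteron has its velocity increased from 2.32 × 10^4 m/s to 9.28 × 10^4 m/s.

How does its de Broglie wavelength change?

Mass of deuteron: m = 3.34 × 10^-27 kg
The wavelength decreases by a factor of 4.

Using λ = h/(mv):

Initial wavelength: λ₁ = h/(mv₁) = 8.55 × 10^-12 m
Final wavelength: λ₂ = h/(mv₂) = 2.14 × 10^-12 m

Since λ ∝ 1/v, when velocity increases by a factor of 4, the wavelength decreases by a factor of 4.

λ₂/λ₁ = v₁/v₂ = 1/4

The wavelength decreases by a factor of 4.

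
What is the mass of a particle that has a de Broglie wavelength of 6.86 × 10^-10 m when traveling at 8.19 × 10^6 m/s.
1.18 × 10^-31 kg

From the de Broglie relation λ = h/(mv), we solve for m:

m = h/(λv)
m = (6.626 × 10^-34 J·s) / (6.86 × 10^-10 m × 8.19 × 10^6 m/s)
m = 1.18 × 10^-31 kg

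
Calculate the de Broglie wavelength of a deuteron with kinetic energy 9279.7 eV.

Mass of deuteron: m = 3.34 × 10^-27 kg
2.10 × 10^-13 m

Using λ = h/√(2mKE):

First convert KE to Joules: KE = 9279.7 eV = 1.487 × 10^-15 J

λ = h/√(2mKE)
λ = (6.626 × 10^-34 J·s) / √(2 × 3.34 × 10^-27 kg × 1.487 × 10^-15 J)
λ = 2.10 × 10^-13 m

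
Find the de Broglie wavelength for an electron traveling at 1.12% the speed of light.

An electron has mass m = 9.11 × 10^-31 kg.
2.17 × 10^-10 m

Using the de Broglie relation λ = h/(mv):

v = 1.12% × c = 3.358 × 10^6 m/s

λ = h/(mv)
λ = (6.626 × 10^-34 J·s) / (9.11 × 10^-31 kg × 3.358 × 10^6 m/s)
λ = 2.17 × 10^-10 m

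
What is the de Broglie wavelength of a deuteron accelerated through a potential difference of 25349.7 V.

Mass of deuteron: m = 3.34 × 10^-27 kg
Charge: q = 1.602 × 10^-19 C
1.27 × 10^-13 m

When a particle is accelerated through voltage V, it gains kinetic energy KE = qV.

The de Broglie wavelength is then λ = h/√(2mqV):

λ = h/√(2mqV)
λ = (6.626 × 10^-34 J·s) / √(2 × 3.34 × 10^-27 kg × 1.602 × 10^-19 C × 25349.7 V)
λ = 1.27 × 10^-13 m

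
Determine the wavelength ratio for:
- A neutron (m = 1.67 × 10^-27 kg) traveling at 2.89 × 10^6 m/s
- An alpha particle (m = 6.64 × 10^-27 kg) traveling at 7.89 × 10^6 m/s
λ₁/λ₂ = 10.9

Using λ = h/(mv):

λ₁ = h/(m₁v₁) = 1.37 × 10^-13 m
λ₂ = h/(m₂v₂) = 1.26 × 10^-14 m

Ratio λ₁/λ₂ = (m₂v₂)/(m₁v₁)
         = (6.64 × 10^-27 kg × 7.89 × 10^6 m/s) / (1.67 × 10^-27 kg × 2.89 × 10^6 m/s)
         = 10.9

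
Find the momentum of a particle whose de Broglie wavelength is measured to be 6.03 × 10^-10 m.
1.10 × 10^-24 kg·m/s

From the de Broglie relation λ = h/p, we solve for p:

p = h/λ
p = (6.626 × 10^-34 J·s) / (6.03 × 10^-10 m)
p = 1.10 × 10^-24 kg·m/s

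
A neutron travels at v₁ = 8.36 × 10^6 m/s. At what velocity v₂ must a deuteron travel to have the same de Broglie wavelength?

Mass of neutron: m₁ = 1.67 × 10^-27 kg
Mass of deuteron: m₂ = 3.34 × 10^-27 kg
v₂ = 4.18 × 10^6 m/s

For equal de Broglie wavelengths: λ₁ = λ₂

h/(m₁v₁) = h/(m₂v₂)
m₁v₁ = m₂v₂
v₂ = v₁ · (m₁/m₂)

v₂ = 8.36 × 10^6 m/s × (1.67 × 10^-27 kg / 3.34 × 10^-27 kg)
v₂ = 4.18 × 10^6 m/s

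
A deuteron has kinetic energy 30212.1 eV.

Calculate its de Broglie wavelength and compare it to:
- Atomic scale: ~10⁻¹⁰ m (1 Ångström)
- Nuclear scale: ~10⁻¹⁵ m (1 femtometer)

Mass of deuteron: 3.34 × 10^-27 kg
λ = 1.17 × 10^-13 m, which is between nuclear and atomic scales.

Using λ = h/√(2mKE):

KE = 30212.1 eV = 4.841 × 10^-15 J

λ = h/√(2mKE)
λ = (6.626 × 10^-34 J·s) / √(2 × 3.34 × 10^-27 kg × 4.841 × 10^-15 J)
λ = 1.17 × 10^-13 m

Comparison:
- Atomic scale (10⁻¹⁰ m): λ is 0.0012× this size
- Nuclear scale (10⁻¹⁵ m): λ is 1.2e+02× this size

The wavelength is between nuclear and atomic scales.

This wavelength is appropriate for probing atomic structure but too large for nuclear physics experiments.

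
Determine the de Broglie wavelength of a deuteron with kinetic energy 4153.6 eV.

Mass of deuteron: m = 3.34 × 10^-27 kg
3.14 × 10^-13 m

Using λ = h/√(2mKE):

First convert KE to Joules: KE = 4153.6 eV = 6.655 × 10^-16 J

λ = h/√(2mKE)
λ = (6.626 × 10^-34 J·s) / √(2 × 3.34 × 10^-27 kg × 6.655 × 10^-16 J)
λ = 3.14 × 10^-13 m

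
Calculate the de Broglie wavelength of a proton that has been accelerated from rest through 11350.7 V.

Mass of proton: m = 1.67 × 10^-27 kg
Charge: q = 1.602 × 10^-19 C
2.69 × 10^-13 m

When a particle is accelerated through voltage V, it gains kinetic energy KE = qV.

The de Broglie wavelength is then λ = h/√(2mqV):

λ = h/√(2mqV)
λ = (6.626 × 10^-34 J·s) / √(2 × 1.67 × 10^-27 kg × 1.602 × 10^-19 C × 11350.7 V)
λ = 2.69 × 10^-13 m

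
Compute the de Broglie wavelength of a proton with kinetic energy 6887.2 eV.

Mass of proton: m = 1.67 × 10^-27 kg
3.45 × 10^-13 m

Using λ = h/√(2mKE):

First convert KE to Joules: KE = 6887.2 eV = 1.103 × 10^-15 J

λ = h/√(2mKE)
λ = (6.626 × 10^-34 J·s) / √(2 × 1.67 × 10^-27 kg × 1.103 × 10^-15 J)
λ = 3.45 × 10^-13 m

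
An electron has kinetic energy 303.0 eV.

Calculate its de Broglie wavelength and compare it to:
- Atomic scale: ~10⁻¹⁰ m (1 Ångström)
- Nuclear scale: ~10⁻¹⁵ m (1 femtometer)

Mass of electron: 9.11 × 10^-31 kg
λ = 7.05 × 10^-11 m, which is between nuclear and atomic scales.

Using λ = h/√(2mKE):

KE = 303.0 eV = 4.855 × 10^-17 J

λ = h/√(2mKE)
λ = (6.626 × 10^-34 J·s) / √(2 × 9.11 × 10^-31 kg × 4.855 × 10^-17 J)
λ = 7.05 × 10^-11 m

Comparison:
- Atomic scale (10⁻¹⁰ m): λ is 0.7× this size
- Nuclear scale (10⁻¹⁵ m): λ is 7e+04× this size

The wavelength is between nuclear and atomic scales.

This wavelength is appropriate for probing atomic structure but too large for nuclear physics experiments.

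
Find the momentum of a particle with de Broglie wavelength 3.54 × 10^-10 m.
1.87 × 10^-24 kg·m/s

From the de Broglie relation λ = h/p, we solve for p:

p = h/λ
p = (6.626 × 10^-34 J·s) / (3.54 × 10^-10 m)
p = 1.87 × 10^-24 kg·m/s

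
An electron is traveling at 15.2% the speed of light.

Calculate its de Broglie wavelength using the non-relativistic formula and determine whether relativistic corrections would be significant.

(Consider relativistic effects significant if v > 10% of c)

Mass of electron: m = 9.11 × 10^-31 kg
Yes, relativistic corrections are needed.

Using the non-relativistic de Broglie formula λ = h/(mv):

v = 15.2% × c = 4.557 × 10^7 m/s

λ = h/(mv)
λ = (6.626 × 10^-34 J·s) / (9.11 × 10^-31 kg × 4.557 × 10^7 m/s)
λ = 1.60 × 10^-11 m

Since v = 15.2% of c > 10% of c, relativistic corrections ARE significant and the actual wavelength would differ from this non-relativistic estimate.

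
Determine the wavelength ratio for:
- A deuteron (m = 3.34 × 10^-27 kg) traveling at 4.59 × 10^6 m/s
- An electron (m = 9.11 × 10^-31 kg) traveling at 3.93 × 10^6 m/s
λ₁/λ₂ = 2.34 × 10^-4

Using λ = h/(mv):

λ₁ = h/(m₁v₁) = 4.32 × 10^-14 m
λ₂ = h/(m₂v₂) = 1.85 × 10^-10 m

Ratio λ₁/λ₂ = (m₂v₂)/(m₁v₁)
         = (9.11 × 10^-31 kg × 3.93 × 10^6 m/s) / (3.34 × 10^-27 kg × 4.59 × 10^6 m/s)
         = 2.34 × 10^-4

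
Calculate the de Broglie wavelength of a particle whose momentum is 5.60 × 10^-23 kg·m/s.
1.18 × 10^-11 m

Using the de Broglie relation λ = h/p:

λ = h/p
λ = (6.626 × 10^-34 J·s) / (5.60 × 10^-23 kg·m/s)
λ = 1.18 × 10^-11 m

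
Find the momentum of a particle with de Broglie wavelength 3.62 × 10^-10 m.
1.83 × 10^-24 kg·m/s

From the de Broglie relation λ = h/p, we solve for p:

p = h/λ
p = (6.626 × 10^-34 J·s) / (3.62 × 10^-10 m)
p = 1.83 × 10^-24 kg·m/s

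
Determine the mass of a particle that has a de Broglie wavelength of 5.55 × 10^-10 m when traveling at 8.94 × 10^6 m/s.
1.34 × 10^-31 kg

From the de Broglie relation λ = h/(mv), we solve for m:

m = h/(λv)
m = (6.626 × 10^-34 J·s) / (5.55 × 10^-10 m × 8.94 × 10^6 m/s)
m = 1.34 × 10^-31 kg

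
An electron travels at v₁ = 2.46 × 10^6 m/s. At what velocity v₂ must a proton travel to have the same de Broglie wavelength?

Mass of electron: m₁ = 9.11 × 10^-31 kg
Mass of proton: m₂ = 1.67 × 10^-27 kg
v₂ = 1.34 × 10^3 m/s

For equal de Broglie wavelengths: λ₁ = λ₂

h/(m₁v₁) = h/(m₂v₂)
m₁v₁ = m₂v₂
v₂ = v₁ · (m₁/m₂)

v₂ = 2.46 × 10^6 m/s × (9.11 × 10^-31 kg / 1.67 × 10^-27 kg)
v₂ = 1.34 × 10^3 m/s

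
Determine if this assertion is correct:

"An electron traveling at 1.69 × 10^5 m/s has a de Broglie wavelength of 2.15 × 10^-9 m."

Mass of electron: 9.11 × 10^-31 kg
False

The claim is incorrect.

Using λ = h/(mv):
λ = (6.626 × 10^-34 J·s) / (9.11 × 10^-31 kg × 1.69 × 10^5 m/s)
λ = 4.30 × 10^-9 m

The actual wavelength differs from the claimed 2.15 × 10^-9 m.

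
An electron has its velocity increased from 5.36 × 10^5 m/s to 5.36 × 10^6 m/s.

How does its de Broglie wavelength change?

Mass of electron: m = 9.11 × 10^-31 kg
The wavelength decreases by a factor of 10.

Using λ = h/(mv):

Initial wavelength: λ₁ = h/(mv₁) = 1.36 × 10^-9 m
Final wavelength: λ₂ = h/(mv₂) = 1.36 × 10^-10 m

Since λ ∝ 1/v, when velocity increases by a factor of 10, the wavelength decreases by a factor of 10.

λ₂/λ₁ = v₁/v₂ = 1/10

The wavelength decreases by a factor of 10.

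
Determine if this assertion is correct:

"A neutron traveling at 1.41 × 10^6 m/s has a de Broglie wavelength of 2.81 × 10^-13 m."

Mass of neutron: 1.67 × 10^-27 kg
True

The claim is correct.

Using λ = h/(mv):
λ = (6.626 × 10^-34 J·s) / (1.67 × 10^-27 kg × 1.41 × 10^6 m/s)
λ = 2.81 × 10^-13 m

This matches the claimed value.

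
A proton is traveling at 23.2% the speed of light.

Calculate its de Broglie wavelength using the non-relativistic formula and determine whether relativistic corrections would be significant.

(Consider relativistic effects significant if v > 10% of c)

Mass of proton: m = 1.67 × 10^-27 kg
Yes, relativistic corrections are needed.

Using the non-relativistic de Broglie formula λ = h/(mv):

v = 23.2% × c = 6.955 × 10^7 m/s

λ = h/(mv)
λ = (6.626 × 10^-34 J·s) / (1.67 × 10^-27 kg × 6.955 × 10^7 m/s)
λ = 5.70 × 10^-15 m

Since v = 23.2% of c > 10% of c, relativistic corrections ARE significant and the actual wavelength would differ from this non-relativistic estimate.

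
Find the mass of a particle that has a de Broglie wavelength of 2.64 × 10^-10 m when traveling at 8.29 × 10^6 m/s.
3.03 × 10^-31 kg

From the de Broglie relation λ = h/(mv), we solve for m:

m = h/(λv)
m = (6.626 × 10^-34 J·s) / (2.64 × 10^-10 m × 8.29 × 10^6 m/s)
m = 3.03 × 10^-31 kg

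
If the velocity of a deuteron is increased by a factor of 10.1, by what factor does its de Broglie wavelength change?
The wavelength decreases by a factor of 10.1.

From λ = h/(mv), the wavelength is inversely proportional to velocity:

λ ∝ 1/v

If v → 10.1v, then λ → λ/10.1

When velocity is increased by a factor of 10.1, the wavelength decreases by a factor of 10.1.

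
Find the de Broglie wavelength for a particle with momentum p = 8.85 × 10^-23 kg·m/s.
7.49 × 10^-12 m

Using the de Broglie relation λ = h/p:

λ = h/p
λ = (6.626 × 10^-34 J·s) / (8.85 × 10^-23 kg·m/s)
λ = 7.49 × 10^-12 m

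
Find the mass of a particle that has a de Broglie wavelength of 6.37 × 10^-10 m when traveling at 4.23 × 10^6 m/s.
2.46 × 10^-31 kg

From the de Broglie relation λ = h/(mv), we solve for m:

m = h/(λv)
m = (6.626 × 10^-34 J·s) / (6.37 × 10^-10 m × 4.23 × 10^6 m/s)
m = 2.46 × 10^-31 kg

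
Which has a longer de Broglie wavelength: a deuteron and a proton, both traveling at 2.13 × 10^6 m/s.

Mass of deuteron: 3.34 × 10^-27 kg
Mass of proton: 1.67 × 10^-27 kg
The proton has the longer wavelength.

Using λ = h/(mv), since both particles have the same velocity, the wavelength depends only on mass.

For deuteron: λ₁ = h/(m₁v) = 9.31 × 10^-14 m
For proton: λ₂ = h/(m₂v) = 1.86 × 10^-13 m

Since λ ∝ 1/m at constant velocity, the lighter particle has the longer wavelength.

The proton has the longer de Broglie wavelength.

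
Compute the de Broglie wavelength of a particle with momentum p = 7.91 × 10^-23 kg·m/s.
8.38 × 10^-12 m

Using the de Broglie relation λ = h/p:

λ = h/p
λ = (6.626 × 10^-34 J·s) / (7.91 × 10^-23 kg·m/s)
λ = 8.38 × 10^-12 m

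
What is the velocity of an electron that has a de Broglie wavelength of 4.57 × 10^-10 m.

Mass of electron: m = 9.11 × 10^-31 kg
1.59 × 10^6 m/s

From the de Broglie relation λ = h/(mv), we solve for v:

v = h/(mλ)
v = (6.626 × 10^-34 J·s) / (9.11 × 10^-31 kg × 4.57 × 10^-10 m)
v = 1.59 × 10^6 m/s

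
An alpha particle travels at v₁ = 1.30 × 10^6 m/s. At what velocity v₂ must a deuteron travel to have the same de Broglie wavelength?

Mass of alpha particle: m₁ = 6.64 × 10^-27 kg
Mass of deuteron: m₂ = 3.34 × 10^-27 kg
v₂ = 2.58 × 10^6 m/s

For equal de Broglie wavelengths: λ₁ = λ₂

h/(m₁v₁) = h/(m₂v₂)
m₁v₁ = m₂v₂
v₂ = v₁ · (m₁/m₂)

v₂ = 1.30 × 10^6 m/s × (6.64 × 10^-27 kg / 3.34 × 10^-27 kg)
v₂ = 2.58 × 10^6 m/s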